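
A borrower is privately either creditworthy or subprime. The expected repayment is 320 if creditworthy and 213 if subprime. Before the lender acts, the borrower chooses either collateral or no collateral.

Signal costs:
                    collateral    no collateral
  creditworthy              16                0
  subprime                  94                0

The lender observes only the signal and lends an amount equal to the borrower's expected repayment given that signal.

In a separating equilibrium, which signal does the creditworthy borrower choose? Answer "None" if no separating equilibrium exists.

Try creditworthy → collateral, subprime → no collateral:
  If types separate, collateral earns payment 320 and no collateral earns 213.
  Creditworthy: collateral gives 320 − 16 = 304; no collateral gives 213 − 0 = 213. No deviation. ✓
  Subprime: no collateral gives 213 − 0 = 213; collateral gives 320 − 94 = 226. Would deviate. ✗
Try creditworthy → no collateral, subprime → collateral:
  If types separate, no collateral earns payment 320 and collateral earns 213.
  Creditworthy: no collateral gives 320 − 0 = 320; collateral gives 213 − 16 = 197. No deviation. ✓
  Subprime: collateral gives 213 − 94 = 119; no collateral gives 320 − 0 = 320. Would deviate. ✗
Neither assignment is incentive-compatible.

None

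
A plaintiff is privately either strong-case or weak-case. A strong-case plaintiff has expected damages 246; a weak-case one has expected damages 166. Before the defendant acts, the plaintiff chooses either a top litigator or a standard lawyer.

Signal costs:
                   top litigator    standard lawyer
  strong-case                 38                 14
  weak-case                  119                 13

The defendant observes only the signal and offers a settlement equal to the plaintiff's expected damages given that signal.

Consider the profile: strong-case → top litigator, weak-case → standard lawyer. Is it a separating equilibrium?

If types separate, top litigator earns payment 246 and standard lawyer earns 166.
Strong-case: top litigator gives 246 − 38 = 208; standard lawyer gives 166 − 14 = 152. No deviation. ✓
Weak-case: standard lawyer gives 166 − 13 = 153; top litigator gives 246 − 119 = 127. No deviation. ✓
Both incentive constraints hold.

Yes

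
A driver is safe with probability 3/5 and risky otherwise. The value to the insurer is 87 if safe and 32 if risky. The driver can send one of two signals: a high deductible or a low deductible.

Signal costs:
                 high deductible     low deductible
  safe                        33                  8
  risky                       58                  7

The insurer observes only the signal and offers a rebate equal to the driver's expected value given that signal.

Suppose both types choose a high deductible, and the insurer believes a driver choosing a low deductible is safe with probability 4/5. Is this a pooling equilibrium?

No

On the equilibrium path (high deductible) the insurer holds the prior 3/5 and pays 3/5·87 + 2/5·32 = 65. Off-path (low deductible) belief 4/5 gives 4/5·87 + 1/5·32 = 76.
Safe: high deductible gives 65 − 33 = 32; low deductible gives 76 − 8 = 68. Deviates. ✗
Risky: high deductible gives 65 − 58 = 7; low deductible gives 76 − 7 = 69. Deviates. ✗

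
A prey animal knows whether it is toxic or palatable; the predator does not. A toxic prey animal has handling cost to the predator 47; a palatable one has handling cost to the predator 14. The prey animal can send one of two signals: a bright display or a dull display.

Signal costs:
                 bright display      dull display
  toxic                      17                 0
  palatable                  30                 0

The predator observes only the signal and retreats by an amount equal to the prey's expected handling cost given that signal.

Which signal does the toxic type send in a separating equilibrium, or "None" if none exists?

None

Try toxic → bright display, palatable → dull display:
  If types separate, bright display earns payment 47 and dull display earns 14.
  Toxic: bright display gives 47 − 17 = 30; dull display gives 14 − 0 = 14. No deviation. ✓
  Palatable: dull display gives 14 − 0 = 14; bright display gives 47 − 30 = 17. Would deviate. ✗
Try toxic → dull display, palatable → bright display:
  If types separate, dull display earns payment 47 and bright display earns 14.
  Toxic: dull display gives 47 − 0 = 47; bright display gives 14 − 17 = -3. No deviation. ✓
  Palatable: bright display gives 14 − 30 = -16; dull display gives 47 − 0 = 47. Would deviate. ✗
Neither assignment is incentive-compatible.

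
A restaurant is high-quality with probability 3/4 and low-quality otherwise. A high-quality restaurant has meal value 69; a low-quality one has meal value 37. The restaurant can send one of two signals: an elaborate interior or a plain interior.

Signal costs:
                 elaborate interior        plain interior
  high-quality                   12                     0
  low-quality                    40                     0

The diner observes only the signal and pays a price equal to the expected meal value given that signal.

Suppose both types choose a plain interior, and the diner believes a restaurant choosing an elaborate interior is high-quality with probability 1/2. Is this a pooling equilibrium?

Yes

On the equilibrium path (plain interior) the diner holds the prior 3/4 and pays 3/4·69 + 1/4·37 = 61. Off-path (elaborate interior) belief 1/2 gives 1/2·69 + 1/2·37 = 53.
High-quality: plain interior gives 61 − 0 = 61; elaborate interior gives 53 − 12 = 41. Stays. ✓
Low-quality: plain interior gives 61 − 0 = 61; elaborate interior gives 53 − 40 = 13. Stays. ✓
Beliefs are Bayes-consistent on-path and both types best-respond.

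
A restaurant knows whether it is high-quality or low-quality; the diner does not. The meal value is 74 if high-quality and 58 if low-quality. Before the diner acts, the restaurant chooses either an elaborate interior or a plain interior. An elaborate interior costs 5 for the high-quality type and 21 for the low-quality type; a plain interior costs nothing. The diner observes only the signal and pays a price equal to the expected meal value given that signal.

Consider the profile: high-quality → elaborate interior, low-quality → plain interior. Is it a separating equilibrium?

Yes

If types separate, elaborate interior earns payment 74 and plain interior earns 58.
High-quality: elaborate interior gives 74 − 5 = 69; plain interior gives 58 − 0 = 58. No deviation. ✓
Low-quality: plain interior gives 58 − 0 = 58; elaborate interior gives 74 − 21 = 53. No deviation. ✓
Both incentive constraints hold.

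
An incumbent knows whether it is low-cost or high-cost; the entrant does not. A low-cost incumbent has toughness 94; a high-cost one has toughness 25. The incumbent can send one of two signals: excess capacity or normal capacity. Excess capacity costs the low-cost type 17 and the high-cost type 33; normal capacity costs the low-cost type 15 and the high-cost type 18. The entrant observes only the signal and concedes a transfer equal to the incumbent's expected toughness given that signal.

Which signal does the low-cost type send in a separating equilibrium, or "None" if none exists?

None

Try low-cost → excess capacity, high-cost → normal capacity:
  If types separate, excess capacity earns payment 94 and normal capacity earns 25.
  Low-cost: excess capacity gives 94 − 17 = 77; normal capacity gives 25 − 15 = 10. No deviation. ✓
  High-cost: normal capacity gives 25 − 18 = 7; excess capacity gives 94 − 33 = 61. Would deviate. ✗
Try low-cost → normal capacity, high-cost → excess capacity:
  If types separate, normal capacity earns payment 94 and excess capacity earns 25.
  Low-cost: normal capacity gives 94 − 15 = 79; excess capacity gives 25 − 17 = 8. No deviation. ✓
  High-cost: excess capacity gives 25 − 33 = -8; normal capacity gives 94 − 18 = 76. Would deviate. ✗
Neither assignment is incentive-compatible.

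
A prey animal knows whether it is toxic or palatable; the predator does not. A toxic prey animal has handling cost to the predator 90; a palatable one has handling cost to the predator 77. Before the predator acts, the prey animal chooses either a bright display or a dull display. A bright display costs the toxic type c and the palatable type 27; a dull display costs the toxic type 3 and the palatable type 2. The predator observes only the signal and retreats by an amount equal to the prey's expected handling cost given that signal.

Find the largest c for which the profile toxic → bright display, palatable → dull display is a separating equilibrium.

Under separation: bright display → toxic (pays 90); dull display → palatable (pays 77).
Palatable: 77 − 2 = 75 ≥ 90 − 27 = 63. Holds regardless of c. ✓
Toxic: 90 − c ≥ 77 − 3, so c ≤ 90 − 74 = 16.

16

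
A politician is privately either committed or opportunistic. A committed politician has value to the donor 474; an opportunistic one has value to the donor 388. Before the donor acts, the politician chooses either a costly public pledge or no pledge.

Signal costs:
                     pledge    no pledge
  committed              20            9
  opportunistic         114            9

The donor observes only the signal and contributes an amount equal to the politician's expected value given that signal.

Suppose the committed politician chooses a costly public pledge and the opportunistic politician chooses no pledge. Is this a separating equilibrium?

If types separate, pledge earns payment 474 and no pledge earns 388.
Committed: pledge gives 474 − 20 = 454; no pledge gives 388 − 9 = 379. No deviation. ✓
Opportunistic: no pledge gives 388 − 9 = 379; pledge gives 474 − 114 = 360. No deviation. ✓
Neither type gains from mimicking the other.

Yes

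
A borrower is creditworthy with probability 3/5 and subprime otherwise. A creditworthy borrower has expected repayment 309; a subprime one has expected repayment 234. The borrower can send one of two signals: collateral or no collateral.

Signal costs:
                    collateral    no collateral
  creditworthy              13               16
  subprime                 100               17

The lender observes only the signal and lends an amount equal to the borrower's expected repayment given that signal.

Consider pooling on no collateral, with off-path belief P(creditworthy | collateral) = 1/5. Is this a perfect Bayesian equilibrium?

Yes

On the equilibrium path (no collateral) the lender holds the prior 3/5 and pays 3/5·309 + 2/5·234 = 279. Off-path (collateral) belief 1/5 gives 1/5·309 + 4/5·234 = 249.
Creditworthy: no collateral gives 279 − 16 = 263; collateral gives 249 − 13 = 236. Stays. ✓
Subprime: no collateral gives 279 − 17 = 262; collateral gives 249 − 100 = 149. Stays. ✓
Beliefs are Bayes-consistent on-path and both types best-respond.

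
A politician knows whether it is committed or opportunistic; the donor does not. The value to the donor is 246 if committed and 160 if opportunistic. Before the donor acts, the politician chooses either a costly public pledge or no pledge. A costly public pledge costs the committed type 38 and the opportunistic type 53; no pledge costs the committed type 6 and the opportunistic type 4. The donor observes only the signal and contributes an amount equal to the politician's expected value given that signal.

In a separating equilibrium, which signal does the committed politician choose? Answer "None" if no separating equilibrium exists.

None

Try committed → pledge, opportunistic → no pledge:
  If types separate, pledge earns payment 246 and no pledge earns 160.
  Committed: pledge gives 246 − 38 = 208; no pledge gives 160 − 6 = 154. No deviation. ✓
  Opportunistic: no pledge gives 160 − 4 = 156; pledge gives 246 − 53 = 193. Would deviate. ✗
Try committed → no pledge, opportunistic → pledge:
  If types separate, no pledge earns payment 246 and pledge earns 160.
  Committed: no pledge gives 246 − 6 = 240; pledge gives 160 − 38 = 122. No deviation. ✓
  Opportunistic: pledge gives 160 − 53 = 107; no pledge gives 246 − 4 = 242. Would deviate. ✗
Neither assignment is incentive-compatible.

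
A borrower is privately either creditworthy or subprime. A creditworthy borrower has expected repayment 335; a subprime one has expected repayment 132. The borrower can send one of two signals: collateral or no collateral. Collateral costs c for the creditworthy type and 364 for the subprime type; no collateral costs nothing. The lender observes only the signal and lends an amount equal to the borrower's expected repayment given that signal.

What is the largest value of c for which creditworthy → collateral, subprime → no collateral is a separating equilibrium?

203

Under separation: collateral → creditworthy (pays 335); no collateral → subprime (pays 132).
Subprime: 132 − 0 = 132 ≥ 335 − 364 = -29. Holds regardless of c. ✓
Creditworthy: 335 − c ≥ 132 − 0, so c ≤ 335 − 132 = 203.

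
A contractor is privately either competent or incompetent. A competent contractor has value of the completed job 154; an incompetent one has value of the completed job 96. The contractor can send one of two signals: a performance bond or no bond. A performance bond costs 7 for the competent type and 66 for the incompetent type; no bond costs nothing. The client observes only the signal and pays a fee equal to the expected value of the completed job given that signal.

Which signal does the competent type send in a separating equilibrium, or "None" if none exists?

bond

Try competent → bond, incompetent → no bond:
  If types separate, bond earns payment 154 and no bond earns 96.
  Competent: bond gives 154 − 7 = 147; no bond gives 96 − 0 = 96. No deviation. ✓
  Incompetent: no bond gives 96 − 0 = 96; bond gives 154 − 66 = 88. No deviation. ✓
Both hold — the competent type sends bond.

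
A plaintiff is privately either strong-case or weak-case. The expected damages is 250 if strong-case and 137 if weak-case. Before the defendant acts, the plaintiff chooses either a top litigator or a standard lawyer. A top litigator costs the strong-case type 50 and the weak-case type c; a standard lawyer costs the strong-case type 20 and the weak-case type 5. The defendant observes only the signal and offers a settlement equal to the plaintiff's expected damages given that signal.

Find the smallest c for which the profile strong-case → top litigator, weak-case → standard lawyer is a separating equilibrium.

118

Under separation: top litigator → strong-case (pays 250); standard lawyer → weak-case (pays 137).
Strong-case: 250 − 50 = 200 ≥ 137 − 20 = 117. Holds regardless of c. ✓
Weak-case: 137 − 5 ≥ 250 − c, so c ≥ 250 − 132 = 118.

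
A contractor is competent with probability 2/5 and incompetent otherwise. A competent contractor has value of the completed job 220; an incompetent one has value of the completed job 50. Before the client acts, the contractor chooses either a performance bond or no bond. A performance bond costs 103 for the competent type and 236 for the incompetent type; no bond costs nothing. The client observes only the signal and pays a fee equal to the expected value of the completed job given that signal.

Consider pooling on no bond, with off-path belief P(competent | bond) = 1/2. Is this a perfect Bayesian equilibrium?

At the pooled signal (no bond) the client holds the prior 2/5 and pays 2/5·220 + 3/5·50 = 118. Off-path (bond) belief 1/2 gives 1/2·220 + 1/2·50 = 135.
Competent: no bond gives 118 − 0 = 118; bond gives 135 − 103 = 32. Stays. ✓
Incompetent: no bond gives 118 − 0 = 118; bond gives 135 − 236 = -101. Stays. ✓

Yes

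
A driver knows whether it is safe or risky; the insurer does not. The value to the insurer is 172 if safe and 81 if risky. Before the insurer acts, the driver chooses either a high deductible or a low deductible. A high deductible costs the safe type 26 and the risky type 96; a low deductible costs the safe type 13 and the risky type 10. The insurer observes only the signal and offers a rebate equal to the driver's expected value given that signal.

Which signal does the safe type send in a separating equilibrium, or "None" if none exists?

None

Try safe → high deductible, risky → low deductible:
  If types separate, high deductible earns payment 172 and low deductible earns 81.
  Safe: high deductible gives 172 − 26 = 146; low deductible gives 81 − 13 = 68. No deviation. ✓
  Risky: low deductible gives 81 − 10 = 71; high deductible gives 172 − 96 = 76. Would deviate. ✗
Try safe → low deductible, risky → high deductible:
  If types separate, low deductible earns payment 172 and high deductible earns 81.
  Safe: low deductible gives 172 − 13 = 159; high deductible gives 81 − 26 = 55. No deviation. ✓
  Risky: high deductible gives 81 − 96 = -15; low deductible gives 172 − 10 = 162. Would deviate. ✗
Neither assignment is incentive-compatible.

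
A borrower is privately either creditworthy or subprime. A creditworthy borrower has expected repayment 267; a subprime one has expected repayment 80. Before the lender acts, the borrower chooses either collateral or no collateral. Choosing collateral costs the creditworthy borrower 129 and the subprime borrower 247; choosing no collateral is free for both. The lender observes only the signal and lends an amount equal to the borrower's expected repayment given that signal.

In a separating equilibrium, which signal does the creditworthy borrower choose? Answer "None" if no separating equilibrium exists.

Try creditworthy → collateral, subprime → no collateral:
  If types separate, collateral earns payment 267 and no collateral earns 80.
  Creditworthy: collateral gives 267 − 129 = 138; no collateral gives 80 − 0 = 80. No deviation. ✓
  Subprime: no collateral gives 80 − 0 = 80; collateral gives 267 − 247 = 20. No deviation. ✓
Both hold — the creditworthy type sends collateral.

collateral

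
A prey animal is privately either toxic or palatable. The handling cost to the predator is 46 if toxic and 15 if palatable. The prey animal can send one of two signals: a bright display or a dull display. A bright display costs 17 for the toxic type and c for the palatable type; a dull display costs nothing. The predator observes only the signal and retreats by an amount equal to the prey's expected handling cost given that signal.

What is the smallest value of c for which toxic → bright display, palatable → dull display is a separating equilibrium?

31

Under separation: bright display → toxic (pays 46); dull display → palatable (pays 15).
Toxic: 46 − 17 = 29 ≥ 15 − 0 = 15. Holds regardless of c. ✓
Palatable: 15 − 0 ≥ 46 − c, so c ≥ 46 − 15 = 31.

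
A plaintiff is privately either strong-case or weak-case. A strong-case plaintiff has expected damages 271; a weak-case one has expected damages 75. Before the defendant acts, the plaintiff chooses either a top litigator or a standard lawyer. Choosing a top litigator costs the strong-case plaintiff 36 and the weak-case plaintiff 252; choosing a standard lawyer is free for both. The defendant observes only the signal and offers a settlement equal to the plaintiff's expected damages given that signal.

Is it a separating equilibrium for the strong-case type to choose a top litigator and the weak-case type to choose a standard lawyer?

Under separation the defendant infers type exactly: top litigator → strong-case (pays 271), standard lawyer → weak-case (pays 75).
Strong-case: top litigator gives 271 − 36 = 235; standard lawyer gives 75 − 0 = 75. No deviation. ✓
Weak-case: standard lawyer gives 75 − 0 = 75; top litigator gives 271 − 252 = 19. No deviation. ✓
Both incentive constraints hold.

Yes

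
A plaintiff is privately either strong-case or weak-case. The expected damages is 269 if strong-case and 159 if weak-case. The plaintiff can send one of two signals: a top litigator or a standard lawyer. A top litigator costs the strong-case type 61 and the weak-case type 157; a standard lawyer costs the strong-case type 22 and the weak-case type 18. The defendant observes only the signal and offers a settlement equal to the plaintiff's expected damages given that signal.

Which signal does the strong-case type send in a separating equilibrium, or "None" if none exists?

top litigator

Try strong-case → top litigator, weak-case → standard lawyer:
  Under separation the defendant infers type exactly: top litigator → strong-case (pays 269), standard lawyer → weak-case (pays 159).
  Strong-case: top litigator gives 269 − 61 = 208; standard lawyer gives 159 − 22 = 137. No deviation. ✓
  Weak-case: standard lawyer gives 159 − 18 = 141; top litigator gives 269 − 157 = 112. No deviation. ✓
Both hold — the strong-case type sends top litigator.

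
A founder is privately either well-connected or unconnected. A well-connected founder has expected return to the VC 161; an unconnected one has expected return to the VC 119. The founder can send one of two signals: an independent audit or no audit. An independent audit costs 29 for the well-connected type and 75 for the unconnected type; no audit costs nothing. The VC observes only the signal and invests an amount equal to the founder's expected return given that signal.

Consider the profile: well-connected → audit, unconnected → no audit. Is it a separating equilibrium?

Yes

If types separate, audit earns payment 161 and no audit earns 119.
Well-connected: audit gives 161 − 29 = 132; no audit gives 119 − 0 = 119. No deviation. ✓
Unconnected: no audit gives 119 − 0 = 119; audit gives 161 − 75 = 86. No deviation. ✓
Neither type gains from mimicking the other.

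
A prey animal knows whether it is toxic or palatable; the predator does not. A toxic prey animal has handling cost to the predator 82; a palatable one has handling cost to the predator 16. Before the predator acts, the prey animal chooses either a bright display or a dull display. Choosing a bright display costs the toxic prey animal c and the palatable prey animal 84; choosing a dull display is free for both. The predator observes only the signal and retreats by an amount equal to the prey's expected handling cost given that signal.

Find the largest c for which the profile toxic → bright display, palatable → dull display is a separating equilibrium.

Under separation: bright display → toxic (pays 82); dull display → palatable (pays 16).
Palatable: 16 − 0 = 16 ≥ 82 − 84 = -2. Holds regardless of c. ✓
Toxic: 82 − c ≥ 16 − 0, so c ≤ 82 − 16 = 66.

66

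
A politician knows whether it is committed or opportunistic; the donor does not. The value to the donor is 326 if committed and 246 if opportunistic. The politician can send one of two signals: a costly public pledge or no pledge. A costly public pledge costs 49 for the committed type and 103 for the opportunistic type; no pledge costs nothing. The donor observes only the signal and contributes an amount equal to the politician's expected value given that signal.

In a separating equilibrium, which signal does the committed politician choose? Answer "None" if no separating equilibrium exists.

pledge

Try committed → pledge, opportunistic → no pledge:
  If types separate, pledge earns payment 326 and no pledge earns 246.
  Committed: pledge gives 326 − 49 = 277; no pledge gives 246 − 0 = 246. No deviation. ✓
  Opportunistic: no pledge gives 246 − 0 = 246; pledge gives 326 − 103 = 223. No deviation. ✓
Both hold — the committed type sends pledge.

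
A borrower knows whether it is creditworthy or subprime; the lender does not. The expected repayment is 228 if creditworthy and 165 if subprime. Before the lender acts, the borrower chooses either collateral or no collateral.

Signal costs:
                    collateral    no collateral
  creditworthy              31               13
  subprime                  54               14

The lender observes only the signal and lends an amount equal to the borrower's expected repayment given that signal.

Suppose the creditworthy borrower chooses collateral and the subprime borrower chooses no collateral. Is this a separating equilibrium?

No

If types separate, collateral earns payment 228 and no collateral earns 165.
Creditworthy: collateral gives 228 − 31 = 197; no collateral gives 165 − 13 = 152. No deviation. ✓
Subprime: no collateral gives 165 − 14 = 151; collateral gives 228 − 54 = 174. Would deviate. ✗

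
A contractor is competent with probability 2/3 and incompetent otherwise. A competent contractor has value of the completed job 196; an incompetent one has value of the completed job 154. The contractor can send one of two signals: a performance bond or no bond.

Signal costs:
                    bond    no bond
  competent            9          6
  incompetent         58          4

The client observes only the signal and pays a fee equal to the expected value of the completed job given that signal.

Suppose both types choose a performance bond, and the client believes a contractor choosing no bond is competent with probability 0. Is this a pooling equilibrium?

No

At the pooled signal (bond) the client holds the prior 2/3 and pays 2/3·196 + 1/3·154 = 182. Off-path (no bond) belief 0 gives 0·196 + 1·154 = 154.
Competent: bond gives 182 − 9 = 173; no bond gives 154 − 6 = 148. Stays. ✓
Incompetent: bond gives 182 − 58 = 124; no bond gives 154 − 4 = 150. Deviates. ✗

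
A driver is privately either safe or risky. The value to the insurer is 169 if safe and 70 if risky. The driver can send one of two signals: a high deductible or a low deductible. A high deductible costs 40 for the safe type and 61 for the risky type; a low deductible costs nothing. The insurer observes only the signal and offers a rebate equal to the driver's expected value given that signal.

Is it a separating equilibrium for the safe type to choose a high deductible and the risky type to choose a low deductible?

No

Under separation the insurer infers type exactly: high deductible → safe (pays 169), low deductible → risky (pays 70).
Safe: high deductible gives 169 − 40 = 129; low deductible gives 70 − 0 = 70. No deviation. ✓
Risky: low deductible gives 70 − 0 = 70; high deductible gives 169 − 61 = 108. Would deviate. ✗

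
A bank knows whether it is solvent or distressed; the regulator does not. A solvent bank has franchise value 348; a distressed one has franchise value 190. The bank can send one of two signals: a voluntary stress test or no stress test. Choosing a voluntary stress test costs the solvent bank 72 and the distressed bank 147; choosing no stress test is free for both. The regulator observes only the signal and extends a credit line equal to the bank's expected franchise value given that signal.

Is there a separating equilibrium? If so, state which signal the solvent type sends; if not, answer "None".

None

Try solvent → stress test, distressed → no stress test:
  If types separate, stress test earns payment 348 and no stress test earns 190.
  Solvent: stress test gives 348 − 72 = 276; no stress test gives 190 − 0 = 190. No deviation. ✓
  Distressed: no stress test gives 190 − 0 = 190; stress test gives 348 − 147 = 201. Would deviate. ✗
Try solvent → no stress test, distressed → stress test:
  If types separate, no stress test earns payment 348 and stress test earns 190.
  Solvent: no stress test gives 348 − 0 = 348; stress test gives 190 − 72 = 118. No deviation. ✓
  Distressed: stress test gives 190 − 147 = 43; no stress test gives 348 − 0 = 348. Would deviate. ✗
Neither assignment is incentive-compatible.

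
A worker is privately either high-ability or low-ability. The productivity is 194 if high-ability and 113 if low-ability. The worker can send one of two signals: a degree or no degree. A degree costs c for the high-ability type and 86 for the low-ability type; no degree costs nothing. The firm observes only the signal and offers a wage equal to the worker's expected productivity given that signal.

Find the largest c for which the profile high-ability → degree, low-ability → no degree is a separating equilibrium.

Under separation: degree → high-ability (pays 194); no degree → low-ability (pays 113).
Low-ability: 113 − 0 = 113 ≥ 194 − 86 = 108. Holds regardless of c. ✓
High-ability: 194 − c ≥ 113 − 0, so c ≤ 194 − 113 = 81.

81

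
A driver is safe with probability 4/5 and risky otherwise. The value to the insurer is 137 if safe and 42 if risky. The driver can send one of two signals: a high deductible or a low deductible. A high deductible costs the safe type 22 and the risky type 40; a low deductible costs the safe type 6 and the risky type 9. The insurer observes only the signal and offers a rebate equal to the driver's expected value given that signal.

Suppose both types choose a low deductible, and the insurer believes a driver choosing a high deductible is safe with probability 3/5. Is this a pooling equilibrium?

At the pooled signal (low deductible) the insurer holds the prior 4/5 and pays 4/5·137 + 1/5·42 = 118. Off-path (high deductible) belief 3/5 gives 3/5·137 + 2/5·42 = 99.
Safe: low deductible gives 118 − 6 = 112; high deductible gives 99 − 22 = 77. Stays. ✓
Risky: low deductible gives 118 − 9 = 109; high deductible gives 99 − 40 = 59. Stays. ✓

Yes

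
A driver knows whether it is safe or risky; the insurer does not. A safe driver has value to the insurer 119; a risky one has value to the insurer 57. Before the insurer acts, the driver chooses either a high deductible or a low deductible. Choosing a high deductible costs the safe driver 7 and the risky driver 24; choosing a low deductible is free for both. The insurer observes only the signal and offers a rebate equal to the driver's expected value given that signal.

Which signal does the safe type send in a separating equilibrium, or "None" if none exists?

None

Try safe → high deductible, risky → low deductible:
  Under separation the insurer infers type exactly: high deductible → safe (pays 119), low deductible → risky (pays 57).
  Safe: high deductible gives 119 − 7 = 112; low deductible gives 57 − 0 = 57. No deviation. ✓
  Risky: low deductible gives 57 − 0 = 57; high deductible gives 119 − 24 = 95. Would deviate. ✗
Try safe → low deductible, risky → high deductible:
  Under separation the insurer infers type exactly: low deductible → safe (pays 119), high deductible → risky (pays 57).
  Safe: low deductible gives 119 − 0 = 119; high deductible gives 57 − 7 = 50. No deviation. ✓
  Risky: high deductible gives 57 − 24 = 33; low deductible gives 119 − 0 = 119. Would deviate. ✗
Neither assignment is incentive-compatible.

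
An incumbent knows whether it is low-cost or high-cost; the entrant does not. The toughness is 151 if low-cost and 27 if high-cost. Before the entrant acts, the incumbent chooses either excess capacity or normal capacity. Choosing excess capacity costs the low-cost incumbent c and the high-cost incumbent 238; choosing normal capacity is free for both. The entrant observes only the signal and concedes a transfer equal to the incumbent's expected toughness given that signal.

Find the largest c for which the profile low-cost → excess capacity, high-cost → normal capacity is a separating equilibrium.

124

Under separation: excess capacity → low-cost (pays 151); normal capacity → high-cost (pays 27).
High-cost: 27 − 0 = 27 ≥ 151 − 238 = -87. Holds regardless of c. ✓
Low-cost: 151 − c ≥ 27 − 0, so c ≤ 151 − 27 = 124.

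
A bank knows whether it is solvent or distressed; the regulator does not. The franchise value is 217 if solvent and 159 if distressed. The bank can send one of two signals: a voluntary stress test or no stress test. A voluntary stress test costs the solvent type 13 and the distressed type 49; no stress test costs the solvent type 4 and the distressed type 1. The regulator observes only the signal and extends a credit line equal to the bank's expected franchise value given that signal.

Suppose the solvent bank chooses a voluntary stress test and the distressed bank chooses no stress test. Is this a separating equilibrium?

No

Under separation the regulator infers type exactly: stress test → solvent (pays 217), no stress test → distressed (pays 159).
Solvent: stress test gives 217 − 13 = 204; no stress test gives 159 − 4 = 155. No deviation. ✓
Distressed: no stress test gives 159 − 1 = 158; stress test gives 217 − 49 = 168. Would deviate. ✗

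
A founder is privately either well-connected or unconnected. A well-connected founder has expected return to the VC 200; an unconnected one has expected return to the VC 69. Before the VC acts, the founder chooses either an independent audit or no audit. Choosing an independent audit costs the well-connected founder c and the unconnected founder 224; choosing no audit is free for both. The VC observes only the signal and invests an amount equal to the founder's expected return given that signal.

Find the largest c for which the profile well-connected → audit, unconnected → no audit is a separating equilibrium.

131

Under separation: audit → well-connected (pays 200); no audit → unconnected (pays 69).
Unconnected: 69 − 0 = 69 ≥ 200 − 224 = -24. Holds regardless of c. ✓
Well-connected: 200 − c ≥ 69 − 0, so c ≤ 200 − 69 = 131.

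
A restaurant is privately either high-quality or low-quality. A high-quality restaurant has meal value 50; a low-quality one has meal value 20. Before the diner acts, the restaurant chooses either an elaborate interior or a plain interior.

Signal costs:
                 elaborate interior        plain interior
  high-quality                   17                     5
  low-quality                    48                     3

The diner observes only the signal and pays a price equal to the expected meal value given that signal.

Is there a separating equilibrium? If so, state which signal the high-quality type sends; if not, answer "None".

Try high-quality → elaborate interior, low-quality → plain interior:
  Under separation the diner infers type exactly: elaborate interior → high-quality (pays 50), plain interior → low-quality (pays 20).
  High-quality: elaborate interior gives 50 − 17 = 33; plain interior gives 20 − 5 = 15. No deviation. ✓
  Low-quality: plain interior gives 20 − 3 = 17; elaborate interior gives 50 − 48 = 2. No deviation. ✓
Both hold — the high-quality type sends elaborate interior.

elaborate interior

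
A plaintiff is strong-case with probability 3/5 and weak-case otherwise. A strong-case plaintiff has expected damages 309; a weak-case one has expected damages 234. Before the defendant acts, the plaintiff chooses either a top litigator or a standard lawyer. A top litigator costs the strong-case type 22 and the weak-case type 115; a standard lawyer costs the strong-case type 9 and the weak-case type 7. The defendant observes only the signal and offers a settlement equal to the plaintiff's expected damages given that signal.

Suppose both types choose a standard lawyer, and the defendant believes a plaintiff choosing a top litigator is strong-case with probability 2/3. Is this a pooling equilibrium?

Yes

At the pooled signal (standard lawyer) the defendant holds the prior 3/5 and pays 3/5·309 + 2/5·234 = 279. Off-path (top litigator) belief 2/3 gives 2/3·309 + 1/3·234 = 284.
Strong-case: standard lawyer gives 279 − 9 = 270; top litigator gives 284 − 22 = 262. Stays. ✓
Weak-case: standard lawyer gives 279 − 7 = 272; top litigator gives 284 − 115 = 169. Stays. ✓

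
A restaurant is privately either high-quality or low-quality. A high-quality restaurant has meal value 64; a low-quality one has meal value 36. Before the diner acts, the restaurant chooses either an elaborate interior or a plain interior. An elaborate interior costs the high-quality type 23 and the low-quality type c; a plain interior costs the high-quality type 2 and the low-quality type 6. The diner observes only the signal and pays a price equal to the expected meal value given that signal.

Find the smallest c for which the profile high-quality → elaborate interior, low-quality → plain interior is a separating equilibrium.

34

Under separation: elaborate interior → high-quality (pays 64); plain interior → low-quality (pays 36).
High-quality: 64 − 23 = 41 ≥ 36 − 2 = 34. Holds regardless of c. ✓
Low-quality: 36 − 6 ≥ 64 − c, so c ≥ 64 − 30 = 34.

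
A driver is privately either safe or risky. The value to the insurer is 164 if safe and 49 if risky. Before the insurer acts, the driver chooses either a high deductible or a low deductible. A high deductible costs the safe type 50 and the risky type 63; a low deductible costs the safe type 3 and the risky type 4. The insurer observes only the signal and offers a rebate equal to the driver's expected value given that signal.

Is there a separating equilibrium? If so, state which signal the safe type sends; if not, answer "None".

None

Try safe → high deductible, risky → low deductible:
  Under separation the insurer infers type exactly: high deductible → safe (pays 164), low deductible → risky (pays 49).
  Safe: high deductible gives 164 − 50 = 114; low deductible gives 49 − 3 = 46. No deviation. ✓
  Risky: low deductible gives 49 − 4 = 45; high deductible gives 164 − 63 = 101. Would deviate. ✗
Try safe → low deductible, risky → high deductible:
  Under separation the insurer infers type exactly: low deductible → safe (pays 164), high deductible → risky (pays 49).
  Safe: low deductible gives 164 − 3 = 161; high deductible gives 49 − 50 = -1. No deviation. ✓
  Risky: high deductible gives 49 − 63 = -14; low deductible gives 164 − 4 = 160. Would deviate. ✗
Neither assignment is incentive-compatible.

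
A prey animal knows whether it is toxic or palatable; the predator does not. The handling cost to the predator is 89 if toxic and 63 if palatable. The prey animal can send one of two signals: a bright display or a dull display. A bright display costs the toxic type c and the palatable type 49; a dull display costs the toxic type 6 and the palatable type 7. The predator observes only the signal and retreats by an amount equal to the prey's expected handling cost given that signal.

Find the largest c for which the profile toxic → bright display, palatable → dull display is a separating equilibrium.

32

Under separation: bright display → toxic (pays 89); dull display → palatable (pays 63).
Palatable: 63 − 7 = 56 ≥ 89 − 49 = 40. Holds regardless of c. ✓
Toxic: 89 − c ≥ 63 − 6, so c ≤ 89 − 57 = 32.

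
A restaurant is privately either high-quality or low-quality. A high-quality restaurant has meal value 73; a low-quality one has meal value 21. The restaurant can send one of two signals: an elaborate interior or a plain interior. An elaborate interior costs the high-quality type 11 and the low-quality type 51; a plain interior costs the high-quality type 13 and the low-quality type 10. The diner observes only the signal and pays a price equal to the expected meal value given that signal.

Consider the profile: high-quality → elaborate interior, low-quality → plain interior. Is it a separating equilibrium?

No

If types separate, elaborate interior earns payment 73 and plain interior earns 21.
High-quality: elaborate interior gives 73 − 11 = 62; plain interior gives 21 − 13 = 8. No deviation. ✓
Low-quality: plain interior gives 21 − 10 = 11; elaborate interior gives 73 − 51 = 22. Would deviate. ✗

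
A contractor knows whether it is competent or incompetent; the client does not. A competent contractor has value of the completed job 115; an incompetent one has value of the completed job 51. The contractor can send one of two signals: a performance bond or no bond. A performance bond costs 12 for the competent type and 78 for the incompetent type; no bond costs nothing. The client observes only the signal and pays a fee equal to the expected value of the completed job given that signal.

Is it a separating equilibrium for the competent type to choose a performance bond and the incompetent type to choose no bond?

Yes

If types separate, bond earns payment 115 and no bond earns 51.
Competent: bond gives 115 − 12 = 103; no bond gives 51 − 0 = 51. No deviation. ✓
Incompetent: no bond gives 51 − 0 = 51; bond gives 115 − 78 = 37. No deviation. ✓
Both incentive constraints hold.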